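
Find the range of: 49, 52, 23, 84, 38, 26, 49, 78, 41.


Max = 84, Min = 23
Range = 84 - 23 = 61

Range = 61


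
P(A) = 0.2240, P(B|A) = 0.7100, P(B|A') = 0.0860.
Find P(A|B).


P(B) = P(B|A)*P(A) + P(B|A')*P(A')
= 0.7100*0.2240 + 0.0860*0.7760
= 0.159040 + 0.066736 = 0.225776
P(A|B) = 0.159040/0.225776 = 0.7044

P(A|B) = 0.7044


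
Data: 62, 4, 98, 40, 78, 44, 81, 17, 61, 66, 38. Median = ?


Sorted: 4, 17, 38, 40, 44, 61, 62, 66, 78, 81, 98
n = 11 (odd)
Middle value = 61

Median = 61


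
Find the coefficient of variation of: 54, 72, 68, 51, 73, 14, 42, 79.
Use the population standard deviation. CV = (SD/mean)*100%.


Mean = 56.6250
SD = 20.0121
CV = (20.0121/56.6250)*100 = 35.3415%

CV = 35.3415%


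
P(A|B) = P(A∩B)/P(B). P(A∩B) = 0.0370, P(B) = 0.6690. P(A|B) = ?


P(A|B) = 0.0370/0.6690 = 0.0553

P(A|B) = 0.0553


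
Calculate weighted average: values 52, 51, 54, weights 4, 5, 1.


Numerator = 52*4 + 51*5 + 54*1 = 517
Denominator = 4 + 5 + 1 = 10
WM = 517/10 = 51.7000

WM = 51.7000


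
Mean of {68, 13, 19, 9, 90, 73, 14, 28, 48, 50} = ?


Sum = 68 + 13 + 19 + 9 + 90 + 73 + 14 + 28 + 48 + 50 = 412
n = 10
Mean = 412/10 = 41.2000

Mean = 41.2000


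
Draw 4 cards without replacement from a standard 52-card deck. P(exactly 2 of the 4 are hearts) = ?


Hypergeometric: P(X=2) = C(13,2)·C(39,2) / C(52,4)
= 78 × 741 / 270725
= 57798/270725 = 0.2135

P = 0.2135


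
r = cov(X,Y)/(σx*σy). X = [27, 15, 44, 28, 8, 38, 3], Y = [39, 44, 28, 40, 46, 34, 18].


Mean X = 23.2857, Mean Y = 35.5714
SD X = 14.119028, SD Y = 9.100348
Cov = -2.734694
r = -2.734694/(14.119028*9.100348) = -0.0213

r = -0.0213


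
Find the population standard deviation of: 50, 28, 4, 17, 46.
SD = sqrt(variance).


Mean = 29.0000
Variance = 300.0000
SD = sqrt(300.0000) = 17.3205

SD = 17.3205


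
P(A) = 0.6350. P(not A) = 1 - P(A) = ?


P(not A) = 1 - 0.6350 = 0.3650

P(not A) = 0.3650


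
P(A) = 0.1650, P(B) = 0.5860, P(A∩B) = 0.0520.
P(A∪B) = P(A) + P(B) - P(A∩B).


P(A∪B) = 0.1650 + 0.5860 - 0.0520
= 0.7510 - 0.0520
= 0.6990

P(A∪B) = 0.6990


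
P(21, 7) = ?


P(21,7) = 21!/14!
= 51090942171709440000/87178291200
= 586051200

P(21,7) = 586051200


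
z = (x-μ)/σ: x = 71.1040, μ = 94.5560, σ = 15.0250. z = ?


z = (71.1040 - 94.5560)/15.0250
= -23.4520/15.0250
= -1.5609

z = -1.5609


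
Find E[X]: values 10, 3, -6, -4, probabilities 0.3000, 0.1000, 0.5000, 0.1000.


E[X] = 10*0.3000 + 3*0.1000 - 6*0.5000 - 4*0.1000
= 3.0000 + 0.3000 - 3.0000 - 0.4000
= -0.1000

E[X] = -0.1000


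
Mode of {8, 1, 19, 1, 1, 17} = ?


Frequencies: 1:3, 8:1, 17:1, 19:1
Max frequency = 3
Mode = 1

Mode = 1


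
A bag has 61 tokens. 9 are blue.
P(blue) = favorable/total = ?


P = 9/61 = 0.1475

P = 0.1475


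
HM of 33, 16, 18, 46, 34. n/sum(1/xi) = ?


Sum of reciprocals = 1/33 + 1/16 + 1/18 + 1/46 + 1/34 = 0.199509
HM = 5/0.199509 = 25.0615

HM = 25.0615


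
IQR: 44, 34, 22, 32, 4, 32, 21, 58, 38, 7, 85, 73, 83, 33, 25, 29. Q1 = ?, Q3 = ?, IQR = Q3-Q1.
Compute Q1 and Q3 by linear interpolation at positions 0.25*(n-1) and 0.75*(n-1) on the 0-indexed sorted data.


Sorted: 4, 7, 21, 22, 25, 29, 32, 32, 33, 34, 38, 44, 58, 73, 83, 85
Q1 (25th %ile) = 24.2500
Q3 (75th %ile) = 47.5000
IQR = 47.5000 - 24.2500 = 23.2500

IQR = 23.2500


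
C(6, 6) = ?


C(6,6) = 6!/(6! × 0!)
= 720/(720 × 1)
= 1

C(6,6) = 1


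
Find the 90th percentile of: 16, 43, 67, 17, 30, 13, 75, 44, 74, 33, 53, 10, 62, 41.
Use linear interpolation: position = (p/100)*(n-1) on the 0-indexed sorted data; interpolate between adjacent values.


Sorted: 10, 13, 16, 17, 30, 33, 41, 43, 44, 53, 62, 67, 74, 75
n = 14
Index = 90/100 * 13 = 11.7000
Lower = data[11] = 67, Upper = data[12] = 74
P90 = 67 + 0.7000*(7) = 71.9000

P90 = 71.9000


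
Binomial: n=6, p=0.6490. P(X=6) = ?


C(6,6) = 1
p^6 = 0.074725
(1-p)^0 = 1.000000
P = 1 * 0.074725 * 1.000000 = 0.0747

P(X=6) = 0.0747


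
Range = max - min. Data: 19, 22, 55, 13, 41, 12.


Max = 55, Min = 12
Range = 55 - 12 = 43

Range = 43


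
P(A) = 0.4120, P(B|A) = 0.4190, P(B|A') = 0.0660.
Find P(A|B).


P(B) = P(B|A)*P(A) + P(B|A')*P(A')
= 0.4190*0.4120 + 0.0660*0.5880
= 0.172628 + 0.038808 = 0.211436
P(A|B) = 0.172628/0.211436 = 0.8165

P(A|B) = 0.8165


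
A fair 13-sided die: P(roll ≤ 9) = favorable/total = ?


Favorable outcomes (roll ≤ 9): 9
Total outcomes = 13
P = 9/13 = 0.6923

P = 0.6923


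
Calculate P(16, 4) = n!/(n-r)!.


P(16,4) = 16!/12!
= 20922789888000/479001600
= 43680

P(16,4) = 43680


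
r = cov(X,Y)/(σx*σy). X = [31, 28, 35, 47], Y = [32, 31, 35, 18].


Mean X = 35.2500, Mean Y = 29.0000
SD X = 7.224092, SD Y = 6.519202
Cov = -39.500000
r = -39.500000/(7.224092*6.519202) = -0.8387

r = -0.8387


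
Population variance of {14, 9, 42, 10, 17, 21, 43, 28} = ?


Mean = 23.0000
Squared deviations: 81.0000, 196.0000, 361.0000, 169.0000, 36.0000, 4.0000, 400.0000, 25.0000
Sum = 1272.0000
Variance = 1272.0000/8 = 159.0000

Variance = 159.0000


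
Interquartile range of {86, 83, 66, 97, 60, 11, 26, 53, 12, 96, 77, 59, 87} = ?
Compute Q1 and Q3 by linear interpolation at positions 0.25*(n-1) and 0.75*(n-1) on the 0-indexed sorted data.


Sorted: 11, 12, 26, 53, 59, 60, 66, 77, 83, 86, 87, 96, 97
Q1 (25th %ile) = 53.0000
Q3 (75th %ile) = 86.0000
IQR = 86.0000 - 53.0000 = 33.0000

IQR = 33.0000


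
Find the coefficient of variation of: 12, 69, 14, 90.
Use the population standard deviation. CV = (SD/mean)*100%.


Mean = 46.2500
SD = 34.0762
CV = (34.0762/46.2500)*100 = 73.6783%

CV = 73.6783%


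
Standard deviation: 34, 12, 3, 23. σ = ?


Mean = 18.0000
Variance = 135.5000
SD = sqrt(135.5000) = 11.6404

SD = 11.6404


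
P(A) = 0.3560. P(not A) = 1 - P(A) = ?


P(not A) = 1 - 0.3560 = 0.6440

P(not A) = 0.6440


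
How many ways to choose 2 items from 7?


C(7,2) = 7!/(2! × 5!)
= 5040/(2 × 120)
= 21

C(7,2) = 21


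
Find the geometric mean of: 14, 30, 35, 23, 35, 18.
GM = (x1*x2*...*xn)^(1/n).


Product = 14 × 30 × 35 × 23 × 35 × 18 = 213003000
GM = 213003000^(1/6) = 24.4379

GM = 24.4379


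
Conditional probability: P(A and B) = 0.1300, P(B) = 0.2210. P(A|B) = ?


P(A|B) = 0.1300/0.2210 = 0.5882

P(A|B) = 0.5882


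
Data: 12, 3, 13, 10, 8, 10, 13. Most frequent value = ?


Frequencies: 3:1, 8:1, 10:2, 12:1, 13:2
Max frequency = 2
Mode = 10, 13

Mode = 10, 13


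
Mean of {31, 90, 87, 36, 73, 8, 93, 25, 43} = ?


Sum = 31 + 90 + 87 + 36 + 73 + 8 + 93 + 25 + 43 = 486
n = 9
Mean = 486/9 = 54.0000

Mean = 54.0000


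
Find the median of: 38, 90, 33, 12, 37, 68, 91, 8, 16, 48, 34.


Sorted: 8, 12, 16, 33, 34, 37, 38, 48, 68, 90, 91
n = 11 (odd)
Middle value = 37

Median = 37


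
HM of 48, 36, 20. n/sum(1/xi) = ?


Sum of reciprocals = 1/48 + 1/36 + 1/20 = 0.098611
HM = 3/0.098611 = 30.4225

HM = 30.4225


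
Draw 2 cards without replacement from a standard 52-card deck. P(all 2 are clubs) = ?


P(all clubs) = (13/52) × (12/51)
= 0.0588

P = 0.0588


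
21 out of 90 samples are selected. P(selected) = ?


P = 21/90 = 0.2333

P = 0.2333


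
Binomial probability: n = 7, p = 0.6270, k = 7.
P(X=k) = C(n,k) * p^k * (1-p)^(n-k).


C(7,7) = 1
p^7 = 0.038095
(1-p)^0 = 1.000000
P = 1 * 0.038095 * 1.000000 = 0.0381

P(X=7) = 0.0381


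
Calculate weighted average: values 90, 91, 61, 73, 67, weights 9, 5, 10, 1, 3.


Numerator = 90*9 + 91*5 + 61*10 + 73*1 + 67*3 = 2149
Denominator = 9 + 5 + 10 + 1 + 3 = 28
WM = 2149/28 = 76.7500

WM = 76.7500


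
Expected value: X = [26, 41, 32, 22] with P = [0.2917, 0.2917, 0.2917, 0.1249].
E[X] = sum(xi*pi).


E[X] = 26*0.2917 + 41*0.2917 + 32*0.2917 + 22*0.1249
= 7.5842 + 11.9597 + 9.3344 + 2.7478
= 31.6261

E[X] = 31.6261


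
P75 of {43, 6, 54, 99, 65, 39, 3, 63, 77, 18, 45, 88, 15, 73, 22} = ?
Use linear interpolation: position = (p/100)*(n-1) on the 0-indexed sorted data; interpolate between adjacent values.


Sorted: 3, 6, 15, 18, 22, 39, 43, 45, 54, 63, 65, 73, 77, 88, 99
n = 15
Index = 75/100 * 14 = 10.5000
Lower = data[10] = 65, Upper = data[11] = 73
P75 = 65 + 0.5000*(8) = 69.0000

P75 = 69.0000


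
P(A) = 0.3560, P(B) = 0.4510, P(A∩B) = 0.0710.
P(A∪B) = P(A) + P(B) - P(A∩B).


P(A∪B) = 0.3560 + 0.4510 - 0.0710
= 0.8070 - 0.0710
= 0.7360

P(A∪B) = 0.7360


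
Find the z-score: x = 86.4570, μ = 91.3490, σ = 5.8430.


z = (86.4570 - 91.3490)/5.8430
= -4.8920/5.8430
= -0.8372

z = -0.8372


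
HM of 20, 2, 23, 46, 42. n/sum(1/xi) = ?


Sum of reciprocals = 1/20 + 1/2 + 1/23 + 1/46 + 1/42 = 0.639027
HM = 5/0.639027 = 7.8244

HM = 7.8244


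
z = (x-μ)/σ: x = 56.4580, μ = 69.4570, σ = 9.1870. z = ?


z = (56.4580 - 69.4570)/9.1870
= -12.9990/9.1870
= -1.4149

z = -1.4149


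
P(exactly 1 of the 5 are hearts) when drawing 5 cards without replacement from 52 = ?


Hypergeometric: P(X=1) = C(13,1)·C(39,4) / C(52,5)
= 13 × 82251 / 2598960
= 1069263/2598960 = 0.4114

P = 0.4114


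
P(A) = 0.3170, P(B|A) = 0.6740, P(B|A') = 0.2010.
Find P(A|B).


P(B) = P(B|A)*P(A) + P(B|A')*P(A')
= 0.6740*0.3170 + 0.2010*0.6830
= 0.213658 + 0.137283 = 0.350941
P(A|B) = 0.213658/0.350941 = 0.6088

P(A|B) = 0.6088


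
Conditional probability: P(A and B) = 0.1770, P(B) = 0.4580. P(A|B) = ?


P(A|B) = 0.1770/0.4580 = 0.3865

P(A|B) = 0.3865


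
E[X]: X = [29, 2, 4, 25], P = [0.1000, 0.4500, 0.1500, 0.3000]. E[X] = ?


E[X] = 29*0.1000 + 2*0.4500 + 4*0.1500 + 25*0.3000
= 2.9000 + 0.9000 + 0.6000 + 7.5000
= 11.9000

E[X] = 11.9000


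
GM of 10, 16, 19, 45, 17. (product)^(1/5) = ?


Product = 10 × 16 × 19 × 45 × 17 = 2325600
GM = 2325600^(1/5) = 18.7632

GM = 18.7632


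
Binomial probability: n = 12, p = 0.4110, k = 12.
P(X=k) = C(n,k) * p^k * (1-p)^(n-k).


C(12,12) = 1
p^12 = 2.323282e-05
(1-p)^0 = 1.000000
P = 1 * 2.323282e-05 * 1.000000 = 2.3233e-05

P(X=12) = 2.3233e-05


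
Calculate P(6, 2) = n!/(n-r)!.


P(6,2) = 6!/4!
= 720/24
= 30

P(6,2) = 30


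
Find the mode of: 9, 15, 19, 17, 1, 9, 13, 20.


Frequencies: 1:1, 9:2, 13:1, 15:1, 17:1, 19:1, 20:1
Max frequency = 2
Mode = 9

Mode = 9


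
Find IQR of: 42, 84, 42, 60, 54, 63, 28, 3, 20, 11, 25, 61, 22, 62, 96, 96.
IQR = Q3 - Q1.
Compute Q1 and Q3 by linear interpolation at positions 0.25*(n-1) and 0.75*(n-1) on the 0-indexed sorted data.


Sorted: 3, 11, 20, 22, 25, 28, 42, 42, 54, 60, 61, 62, 63, 84, 96, 96
Q1 (25th %ile) = 24.2500
Q3 (75th %ile) = 62.2500
IQR = 62.2500 - 24.2500 = 38.0000

IQR = 38.0000


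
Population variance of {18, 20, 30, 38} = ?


Mean = 26.5000
Squared deviations: 72.2500, 42.2500, 12.2500, 132.2500
Sum = 259.0000
Variance = 259.0000/4 = 64.7500

Variance = 64.7500


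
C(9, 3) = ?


C(9,3) = 9!/(3! × 6!)
= 362880/(6 × 720)
= 84

C(9,3) = 84


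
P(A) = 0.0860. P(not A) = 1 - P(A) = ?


P(not A) = 1 - 0.0860 = 0.9140

P(not A) = 0.9140


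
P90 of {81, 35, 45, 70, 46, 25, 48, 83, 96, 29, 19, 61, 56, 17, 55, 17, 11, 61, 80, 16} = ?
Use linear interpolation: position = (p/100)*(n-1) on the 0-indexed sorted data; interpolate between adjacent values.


Sorted: 11, 16, 17, 17, 19, 25, 29, 35, 45, 46, 48, 55, 56, 61, 61, 70, 80, 81, 83, 96
n = 20
Index = 90/100 * 19 = 17.1000
Lower = data[17] = 81, Upper = data[18] = 83
P90 = 81 + 0.1000*(2) = 81.2000

P90 = 81.2000


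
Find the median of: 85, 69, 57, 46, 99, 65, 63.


Sorted: 46, 57, 63, 65, 69, 85, 99
n = 7 (odd)
Middle value = 65

Median = 65


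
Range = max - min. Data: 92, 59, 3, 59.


Max = 92, Min = 3
Range = 92 - 3 = 89

Range = 89


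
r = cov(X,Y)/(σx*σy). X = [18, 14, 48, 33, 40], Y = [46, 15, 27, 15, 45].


Mean X = 30.6000, Mean Y = 29.6000
SD X = 12.893409, SD Y = 13.705473
Cov = 20.040000
r = 20.040000/(12.893409*13.705473) = 0.1134

r = 0.1134


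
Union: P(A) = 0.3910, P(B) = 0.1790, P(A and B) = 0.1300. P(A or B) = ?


P(A∪B) = 0.3910 + 0.1790 - 0.1300
= 0.5700 - 0.1300
= 0.4400

P(A∪B) = 0.4400


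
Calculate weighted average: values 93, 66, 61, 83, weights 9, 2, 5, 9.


Numerator = 93*9 + 66*2 + 61*5 + 83*9 = 2021
Denominator = 9 + 2 + 5 + 9 = 25
WM = 2021/25 = 80.8400

WM = 80.8400


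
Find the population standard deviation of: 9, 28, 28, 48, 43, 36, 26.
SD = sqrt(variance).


Mean = 31.1429
Variance = 140.6939
SD = sqrt(140.6939) = 11.8614

SD = 11.8614


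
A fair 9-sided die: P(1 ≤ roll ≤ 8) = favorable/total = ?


Favorable outcomes (1 ≤ roll ≤ 8): 8
Total outcomes = 9
P = 8/9 = 0.8889

P = 0.8889


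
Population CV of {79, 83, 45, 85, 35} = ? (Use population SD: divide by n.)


Mean = 65.4000
SD = 21.0675
CV = (21.0675/65.4000)*100 = 32.2133%

CV = 32.2133%


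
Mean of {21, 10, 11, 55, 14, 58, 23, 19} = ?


Sum = 21 + 10 + 11 + 55 + 14 + 58 + 23 + 19 = 211
n = 8
Mean = 211/8 = 26.3750

Mean = 26.3750


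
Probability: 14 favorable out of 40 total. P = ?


P = 14/40 = 0.3500

P = 0.3500


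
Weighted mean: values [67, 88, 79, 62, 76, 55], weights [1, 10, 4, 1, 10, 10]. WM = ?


Numerator = 67*1 + 88*10 + 79*4 + 62*1 + 76*10 + 55*10 = 2635
Denominator = 1 + 10 + 4 + 1 + 10 + 10 = 36
WM = 2635/36 = 73.1944

WM = 73.1944


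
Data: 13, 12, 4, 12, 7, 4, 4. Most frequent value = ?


Frequencies: 4:3, 7:1, 12:2, 13:1
Max frequency = 3
Mode = 4

Mode = 4


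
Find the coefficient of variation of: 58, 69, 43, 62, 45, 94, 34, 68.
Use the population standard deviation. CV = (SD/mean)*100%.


Mean = 59.1250
SD = 17.6525
CV = (17.6525/59.1250)*100 = 29.8562%

CV = 29.8562%


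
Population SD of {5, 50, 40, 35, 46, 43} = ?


Mean = 36.5000
Variance = 220.2500
SD = sqrt(220.2500) = 14.8408

SD = 14.8408


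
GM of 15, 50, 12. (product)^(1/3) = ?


Product = 15 × 50 × 12 = 9000
GM = 9000^(1/3) = 20.8008

GM = 20.8008


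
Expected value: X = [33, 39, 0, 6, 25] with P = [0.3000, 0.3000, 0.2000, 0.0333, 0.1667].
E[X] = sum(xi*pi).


E[X] = 33*0.3000 + 39*0.3000 + 0*0.2000 + 6*0.0333 + 25*0.1667
= 9.9000 + 11.7000 + 0 + 0.1998 + 4.1675
= 25.9673

E[X] = 25.9673


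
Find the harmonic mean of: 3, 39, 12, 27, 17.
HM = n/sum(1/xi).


Sum of reciprocals = 1/3 + 1/39 + 1/12 + 1/27 + 1/17 = 0.538168
HM = 5/0.538168 = 9.2908

HM = 9.2908


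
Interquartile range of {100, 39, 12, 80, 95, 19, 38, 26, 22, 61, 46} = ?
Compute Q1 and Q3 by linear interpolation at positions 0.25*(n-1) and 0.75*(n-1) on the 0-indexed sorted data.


Sorted: 12, 19, 22, 26, 38, 39, 46, 61, 80, 95, 100
Q1 (25th %ile) = 24.0000
Q3 (75th %ile) = 70.5000
IQR = 70.5000 - 24.0000 = 46.5000

IQR = 46.5000


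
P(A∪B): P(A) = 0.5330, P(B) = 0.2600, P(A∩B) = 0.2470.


P(A∪B) = 0.5330 + 0.2600 - 0.2470
= 0.7930 - 0.2470
= 0.5460

P(A∪B) = 0.5460


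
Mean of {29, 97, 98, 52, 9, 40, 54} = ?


Sum = 29 + 97 + 98 + 52 + 9 + 40 + 54 = 379
n = 7
Mean = 379/7 = 54.1429

Mean = 54.1429


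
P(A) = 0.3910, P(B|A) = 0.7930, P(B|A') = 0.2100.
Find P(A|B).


P(B) = P(B|A)*P(A) + P(B|A')*P(A')
= 0.7930*0.3910 + 0.2100*0.6090
= 0.310063 + 0.127890 = 0.437953
P(A|B) = 0.310063/0.437953 = 0.7080

P(A|B) = 0.7080


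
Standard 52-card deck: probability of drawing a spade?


13 spades in 52 cards
P = 13/52 = 0.2500

P = 0.2500


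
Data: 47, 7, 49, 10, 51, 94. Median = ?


Sorted: 7, 10, 47, 49, 51, 94
n = 6 (even)
Middle values: 47 and 49
Median = (47+49)/2 = 48.0000

Median = 48.0000


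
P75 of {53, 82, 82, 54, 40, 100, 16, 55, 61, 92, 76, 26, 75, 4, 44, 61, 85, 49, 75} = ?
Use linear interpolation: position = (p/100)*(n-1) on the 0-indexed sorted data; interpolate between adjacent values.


Sorted: 4, 16, 26, 40, 44, 49, 53, 54, 55, 61, 61, 75, 75, 76, 82, 82, 85, 92, 100
n = 19
Index = 75/100 * 18 = 13.5000
Lower = data[13] = 76, Upper = data[14] = 82
P75 = 76 + 0.5000*(6) = 79.0000

P75 = 79.0000


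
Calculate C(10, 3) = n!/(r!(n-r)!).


C(10,3) = 10!/(3! × 7!)
= 3628800/(6 × 5040)
= 120

C(10,3) = 120


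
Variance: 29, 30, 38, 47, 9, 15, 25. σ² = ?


Mean = 27.5714
Squared deviations: 2.0408, 5.8980, 108.7551, 377.4694, 344.8980, 158.0408, 6.6122
Sum = 1003.7143
Variance = 1003.7143/7 = 143.3878

Variance = 143.3878


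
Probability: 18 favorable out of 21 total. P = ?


P = 18/21 = 0.8571

P = 0.8571


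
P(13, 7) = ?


P(13,7) = 13!/6!
= 6227020800/720
= 8648640

P(13,7) = 8648640


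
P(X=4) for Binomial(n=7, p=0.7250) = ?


C(7,4) = 35
p^4 = 0.276282
(1-p)^3 = 0.020797
P = 35 * 0.276282 * 0.020797 = 0.2011

P(X=4) = 0.2011


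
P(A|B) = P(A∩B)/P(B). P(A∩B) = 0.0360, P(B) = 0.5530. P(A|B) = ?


P(A|B) = 0.0360/0.5530 = 0.0651

P(A|B) = 0.0651


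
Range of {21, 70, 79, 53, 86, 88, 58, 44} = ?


Max = 88, Min = 21
Range = 88 - 21 = 67

Range = 67


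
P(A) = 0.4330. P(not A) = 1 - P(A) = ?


P(not A) = 1 - 0.4330 = 0.5670

P(not A) = 0.5670


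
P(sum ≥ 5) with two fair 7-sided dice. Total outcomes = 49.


Total outcomes = 7×7 = 49
Favorable (sum ≥ 5): 43
P = 43/49 = 0.8776

P = 0.8776


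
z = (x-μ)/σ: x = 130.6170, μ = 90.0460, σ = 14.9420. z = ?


z = (130.6170 - 90.0460)/14.9420
= 40.5710/14.9420
= 2.7152

z = 2.7152


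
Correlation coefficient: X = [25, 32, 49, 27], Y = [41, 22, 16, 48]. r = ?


Mean X = 33.2500, Mean Y = 31.7500
SD X = 9.443913, SD Y = 13.160072
Cov = -103.437500
r = -103.437500/(9.443913*13.160072) = -0.8323

r = -0.8323


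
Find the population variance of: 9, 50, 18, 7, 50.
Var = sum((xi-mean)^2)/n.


Mean = 26.8000
Squared deviations: 316.8400, 538.2400, 77.4400, 392.0400, 538.2400
Sum = 1862.8000
Variance = 1862.8000/5 = 372.5600

Variance = 372.5600


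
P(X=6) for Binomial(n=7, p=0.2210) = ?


C(7,6) = 7
p^6 = 0.000117
(1-p)^1 = 0.779000
P = 7 * 0.000117 * 0.779000 = 0.0006

P(X=6) = 0.0006


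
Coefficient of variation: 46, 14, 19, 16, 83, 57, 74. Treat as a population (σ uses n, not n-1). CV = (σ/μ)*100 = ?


Mean = 44.1429
SD = 26.4652
CV = (26.4652/44.1429)*100 = 59.9536%

CV = 59.9536%


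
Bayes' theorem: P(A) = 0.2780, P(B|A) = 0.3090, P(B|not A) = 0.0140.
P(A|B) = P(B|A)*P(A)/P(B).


P(B) = P(B|A)*P(A) + P(B|A')*P(A')
= 0.3090*0.2780 + 0.0140*0.7220
= 0.085902 + 0.010108 = 0.096010
P(A|B) = 0.085902/0.096010 = 0.8947

P(A|B) = 0.8947


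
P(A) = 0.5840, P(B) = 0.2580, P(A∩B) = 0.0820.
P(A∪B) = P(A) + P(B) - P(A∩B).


P(A∪B) = 0.5840 + 0.2580 - 0.0820
= 0.8420 - 0.0820
= 0.7600

P(A∪B) = 0.7600


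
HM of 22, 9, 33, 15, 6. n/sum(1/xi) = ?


Sum of reciprocals = 1/22 + 1/9 + 1/33 + 1/15 + 1/6 = 0.420202
HM = 5/0.420202 = 11.8990

HM = 11.8990


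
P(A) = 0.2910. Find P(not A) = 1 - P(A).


P(not A) = 1 - 0.2910 = 0.7090

P(not A) = 0.7090


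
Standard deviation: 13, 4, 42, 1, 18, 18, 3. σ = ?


Mean = 14.1429
Variance = 172.4082
SD = sqrt(172.4082) = 13.1304

SD = 13.1304


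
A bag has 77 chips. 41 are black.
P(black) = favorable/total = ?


P = 41/77 = 0.5325

P = 0.5325


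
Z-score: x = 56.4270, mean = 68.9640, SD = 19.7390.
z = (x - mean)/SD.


z = (56.4270 - 68.9640)/19.7390
= -12.5370/19.7390
= -0.6351

z = -0.6351


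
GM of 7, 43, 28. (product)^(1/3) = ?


Product = 7 × 43 × 28 = 8428
GM = 8428^(1/3) = 20.3505

GM = 20.3505


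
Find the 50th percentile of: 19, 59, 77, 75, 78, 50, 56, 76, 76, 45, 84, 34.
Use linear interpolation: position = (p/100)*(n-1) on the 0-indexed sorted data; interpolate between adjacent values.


Sorted: 19, 34, 45, 50, 56, 59, 75, 76, 76, 77, 78, 84
n = 12
Index = 50/100 * 11 = 5.5000
Lower = data[5] = 59, Upper = data[6] = 75
P50 = 59 + 0.5000*(16) = 67.0000

P50 = 67.0000


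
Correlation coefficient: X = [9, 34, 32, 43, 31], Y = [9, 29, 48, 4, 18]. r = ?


Mean X = 29.8000, Mean Y = 21.6000
SD X = 11.232097, SD Y = 15.704776
Cov = 22.920000
r = 22.920000/(11.232097*15.704776) = 0.1299

r = 0.1299


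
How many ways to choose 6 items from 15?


C(15,6) = 15!/(6! × 9!)
= 1307674368000/(720 × 362880)
= 5005

C(15,6) = 5005


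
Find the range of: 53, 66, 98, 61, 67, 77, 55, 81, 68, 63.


Max = 98, Min = 53
Range = 98 - 53 = 45

Range = 45


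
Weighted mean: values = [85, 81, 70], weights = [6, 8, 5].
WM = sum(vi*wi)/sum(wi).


Numerator = 85*6 + 81*8 + 70*5 = 1508
Denominator = 6 + 8 + 5 = 19
WM = 1508/19 = 79.3684

WM = 79.3684


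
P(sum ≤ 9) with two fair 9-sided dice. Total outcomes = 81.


Total outcomes = 9×9 = 81
Favorable (sum ≤ 9): 36
P = 36/81 = 0.4444

P = 0.4444


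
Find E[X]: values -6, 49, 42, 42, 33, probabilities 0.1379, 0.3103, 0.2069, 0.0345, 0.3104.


E[X] = -6*0.1379 + 49*0.3103 + 42*0.2069 + 42*0.0345 + 33*0.3104
= -0.8274 + 15.2047 + 8.6898 + 1.4490 + 10.2432
= 34.7593

E[X] = 34.7593


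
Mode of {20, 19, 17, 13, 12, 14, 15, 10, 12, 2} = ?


Frequencies: 2:1, 10:1, 12:2, 13:1, 14:1, 15:1, 17:1, 19:1, 20:1
Max frequency = 2
Mode = 12

Mode = 12


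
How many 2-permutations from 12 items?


P(12,2) = 12!/10!
= 479001600/3628800
= 132

P(12,2) = 132


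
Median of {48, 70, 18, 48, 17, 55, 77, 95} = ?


Sorted: 17, 18, 48, 48, 55, 70, 77, 95
n = 8 (even)
Middle values: 48 and 55
Median = (48+55)/2 = 51.5000

Median = 51.5000


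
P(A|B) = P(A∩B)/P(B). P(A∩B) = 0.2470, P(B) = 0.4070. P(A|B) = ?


P(A|B) = 0.2470/0.4070 = 0.6069

P(A|B) = 0.6069


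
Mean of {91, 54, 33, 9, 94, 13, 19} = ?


Sum = 91 + 54 + 33 + 9 + 94 + 13 + 19 = 313
n = 7
Mean = 313/7 = 44.7143

Mean = 44.7143


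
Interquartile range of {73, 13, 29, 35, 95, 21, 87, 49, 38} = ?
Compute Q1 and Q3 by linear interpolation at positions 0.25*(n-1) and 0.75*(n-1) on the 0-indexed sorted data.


Sorted: 13, 21, 29, 35, 38, 49, 73, 87, 95
Q1 (25th %ile) = 29.0000
Q3 (75th %ile) = 73.0000
IQR = 73.0000 - 29.0000 = 44.0000

IQR = 44.0000


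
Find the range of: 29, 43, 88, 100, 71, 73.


Max = 100, Min = 29
Range = 100 - 29 = 71

Range = 71


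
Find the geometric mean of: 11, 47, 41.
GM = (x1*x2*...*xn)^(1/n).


Product = 11 × 47 × 41 = 21197
GM = 21197^(1/3) = 27.6752

GM = 27.6752


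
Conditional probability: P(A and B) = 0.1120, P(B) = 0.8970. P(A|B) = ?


P(A|B) = 0.1120/0.8970 = 0.1249

P(A|B) = 0.1249


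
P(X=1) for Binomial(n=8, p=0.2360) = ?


C(8,1) = 8
p^1 = 0.236000
(1-p)^7 = 0.151933
P = 8 * 0.236000 * 0.151933 = 0.2869

P(X=1) = 0.2869


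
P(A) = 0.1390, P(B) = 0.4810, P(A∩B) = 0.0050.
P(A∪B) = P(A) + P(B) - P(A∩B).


P(A∪B) = 0.1390 + 0.4810 - 0.0050
= 0.6200 - 0.0050
= 0.6150

P(A∪B) = 0.6150


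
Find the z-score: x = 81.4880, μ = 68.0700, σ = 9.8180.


z = (81.4880 - 68.0700)/9.8180
= 13.4180/9.8180
= 1.3667

z = 1.3667


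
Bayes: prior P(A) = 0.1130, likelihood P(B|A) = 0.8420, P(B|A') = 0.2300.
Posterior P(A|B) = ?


P(B) = P(B|A)*P(A) + P(B|A')*P(A')
= 0.8420*0.1130 + 0.2300*0.8870
= 0.095146 + 0.204010 = 0.299156
P(A|B) = 0.095146/0.299156 = 0.3180

P(A|B) = 0.3180


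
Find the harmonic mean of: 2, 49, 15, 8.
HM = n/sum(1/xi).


Sum of reciprocals = 1/2 + 1/49 + 1/15 + 1/8 = 0.712075
HM = 4/0.712075 = 5.6174

HM = 5.6174


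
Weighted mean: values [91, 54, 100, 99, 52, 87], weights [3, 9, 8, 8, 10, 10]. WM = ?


Numerator = 91*3 + 54*9 + 100*8 + 99*8 + 52*10 + 87*10 = 3741
Denominator = 3 + 9 + 8 + 8 + 10 + 10 = 48
WM = 3741/48 = 77.9375

WM = 77.9375


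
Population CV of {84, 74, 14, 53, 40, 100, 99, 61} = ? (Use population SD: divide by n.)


Mean = 65.6250
SD = 27.8520
CV = (27.8520/65.6250)*100 = 42.4412%

CV = 42.4412%


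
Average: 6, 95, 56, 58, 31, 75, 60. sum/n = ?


Sum = 6 + 95 + 56 + 58 + 31 + 75 + 60 = 381
n = 7
Mean = 381/7 = 54.4286

Mean = 54.4286


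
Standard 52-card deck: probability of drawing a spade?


13 spades in 52 cards
P = 13/52 = 0.2500

P = 0.2500


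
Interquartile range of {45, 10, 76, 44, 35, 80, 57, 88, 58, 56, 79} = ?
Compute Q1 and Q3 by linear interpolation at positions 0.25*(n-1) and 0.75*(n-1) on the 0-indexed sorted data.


Sorted: 10, 35, 44, 45, 56, 57, 58, 76, 79, 80, 88
Q1 (25th %ile) = 44.5000
Q3 (75th %ile) = 77.5000
IQR = 77.5000 - 44.5000 = 33.0000

IQR = 33.0000


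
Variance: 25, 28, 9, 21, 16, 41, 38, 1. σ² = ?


Mean = 22.3750
Squared deviations: 6.8906, 31.6406, 178.8906, 1.8906, 40.6406, 346.8906, 244.1406, 456.8906
Sum = 1307.8750
Variance = 1307.8750/8 = 163.4844

Variance = 163.4844


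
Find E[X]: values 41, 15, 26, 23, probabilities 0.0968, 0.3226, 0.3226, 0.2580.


E[X] = 41*0.0968 + 15*0.3226 + 26*0.3226 + 23*0.2580
= 3.9688 + 4.8390 + 8.3876 + 5.9340
= 23.1294

E[X] = 23.1294


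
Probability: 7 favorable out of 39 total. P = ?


P = 7/39 = 0.1795

P = 0.1795


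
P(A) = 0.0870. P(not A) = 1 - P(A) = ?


P(not A) = 1 - 0.0870 = 0.9130

P(not A) = 0.9130


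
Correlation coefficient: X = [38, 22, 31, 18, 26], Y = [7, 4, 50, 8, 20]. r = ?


Mean X = 27.0000, Mean Y = 17.8000
SD X = 6.985700, SD Y = 16.998823
Cov = 33.000000
r = 33.000000/(6.985700*16.998823) = 0.2779

r = 0.2779


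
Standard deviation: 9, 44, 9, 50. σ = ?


Mean = 28.0000
Variance = 365.5000
SD = sqrt(365.5000) = 19.1181

SD = 19.1181


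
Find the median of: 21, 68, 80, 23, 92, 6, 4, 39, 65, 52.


Sorted: 4, 6, 21, 23, 39, 52, 65, 68, 80, 92
n = 10 (even)
Middle values: 39 and 52
Median = (39+52)/2 = 45.5000

Median = 45.5000


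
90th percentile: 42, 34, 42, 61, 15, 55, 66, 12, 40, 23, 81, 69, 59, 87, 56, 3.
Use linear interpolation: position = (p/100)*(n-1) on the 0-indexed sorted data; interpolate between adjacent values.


Sorted: 3, 12, 15, 23, 34, 40, 42, 42, 55, 56, 59, 61, 66, 69, 81, 87
n = 16
Index = 90/100 * 15 = 13.5000
Lower = data[13] = 69, Upper = data[14] = 81
P90 = 69 + 0.5000*(12) = 75.0000

P90 = 75.0000


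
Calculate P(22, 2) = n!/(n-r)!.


P(22,2) = 22!/20!
= 1124000727777607680000/2432902008176640000
= 462

P(22,2) = 462


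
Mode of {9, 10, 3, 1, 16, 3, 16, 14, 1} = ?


Frequencies: 1:2, 3:2, 9:1, 10:1, 14:1, 16:2
Max frequency = 2
Mode = 1, 3, 16

Mode = 1, 3, 16


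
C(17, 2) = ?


C(17,2) = 17!/(2! × 15!)
= 355687428096000/(2 × 1307674368000)
= 136

C(17,2) = 136


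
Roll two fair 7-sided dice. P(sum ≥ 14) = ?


Total outcomes = 7×7 = 49
Favorable (sum ≥ 14): 1
P = 1/49 = 0.0204

P = 0.0204


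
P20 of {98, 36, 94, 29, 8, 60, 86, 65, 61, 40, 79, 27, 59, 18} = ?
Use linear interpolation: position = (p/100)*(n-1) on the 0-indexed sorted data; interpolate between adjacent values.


Sorted: 8, 18, 27, 29, 36, 40, 59, 60, 61, 65, 79, 86, 94, 98
n = 14
Index = 20/100 * 13 = 2.6000
Lower = data[2] = 27, Upper = data[3] = 29
P20 = 27 + 0.6000*(2) = 28.2000

P20 = 28.2000


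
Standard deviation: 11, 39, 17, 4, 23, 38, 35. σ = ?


Mean = 23.8571
Variance = 165.8367
SD = sqrt(165.8367) = 12.8778

SD = 12.8778


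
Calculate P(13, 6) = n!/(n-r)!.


P(13,6) = 13!/7!
= 6227020800/5040
= 1235520

P(13,6) = 1235520


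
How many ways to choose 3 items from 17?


C(17,3) = 17!/(3! × 14!)
= 355687428096000/(6 × 87178291200)
= 680

C(17,3) = 680


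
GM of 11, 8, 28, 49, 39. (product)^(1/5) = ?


Product = 11 × 8 × 28 × 49 × 39 = 4708704
GM = 4708704^(1/5) = 21.6063

GM = 21.6063


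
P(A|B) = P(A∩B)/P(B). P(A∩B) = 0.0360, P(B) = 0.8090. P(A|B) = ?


P(A|B) = 0.0360/0.8090 = 0.0445

P(A|B) = 0.0445


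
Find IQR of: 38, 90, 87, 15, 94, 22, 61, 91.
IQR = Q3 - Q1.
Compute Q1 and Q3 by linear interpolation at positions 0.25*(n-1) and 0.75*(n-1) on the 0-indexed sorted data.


Sorted: 15, 22, 38, 61, 87, 90, 91, 94
Q1 (25th %ile) = 34.0000
Q3 (75th %ile) = 90.2500
IQR = 90.2500 - 34.0000 = 56.2500

IQR = 56.2500


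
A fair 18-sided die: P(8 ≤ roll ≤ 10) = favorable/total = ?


Favorable outcomes (8 ≤ roll ≤ 10): 3
Total outcomes = 18
P = 3/18 = 0.1667

P = 0.1667


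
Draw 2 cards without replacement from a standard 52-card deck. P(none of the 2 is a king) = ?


P(no kings) = (48/52) × (47/51)
= 0.8507

P = 0.8507


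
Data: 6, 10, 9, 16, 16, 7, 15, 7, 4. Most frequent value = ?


Frequencies: 4:1, 6:1, 7:2, 9:1, 10:1, 15:1, 16:2
Max frequency = 2
Mode = 7, 16

Mode = 7, 16


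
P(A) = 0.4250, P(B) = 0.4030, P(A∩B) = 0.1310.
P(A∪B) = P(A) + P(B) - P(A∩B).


P(A∪B) = 0.4250 + 0.4030 - 0.1310
= 0.8280 - 0.1310
= 0.6970

P(A∪B) = 0.6970


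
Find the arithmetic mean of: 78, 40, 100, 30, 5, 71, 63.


Sum = 78 + 40 + 100 + 30 + 5 + 71 + 63 = 387
n = 7
Mean = 387/7 = 55.2857

Mean = 55.2857


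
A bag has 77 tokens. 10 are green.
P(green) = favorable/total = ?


P = 10/77 = 0.1299

P = 0.1299


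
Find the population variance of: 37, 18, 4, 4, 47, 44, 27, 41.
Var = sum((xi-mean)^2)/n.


Mean = 27.7500
Squared deviations: 85.5625, 95.0625, 564.0625, 564.0625, 370.5625, 264.0625, 0.5625, 175.5625
Sum = 2119.5000
Variance = 2119.5000/8 = 264.9375

Variance = 264.9375


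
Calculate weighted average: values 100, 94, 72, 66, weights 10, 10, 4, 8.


Numerator = 100*10 + 94*10 + 72*4 + 66*8 = 2756
Denominator = 10 + 10 + 4 + 8 = 32
WM = 2756/32 = 86.1250

WM = 86.1250


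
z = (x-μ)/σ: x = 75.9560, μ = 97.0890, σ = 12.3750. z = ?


z = (75.9560 - 97.0890)/12.3750
= -21.1330/12.3750
= -1.7077

z = -1.7077


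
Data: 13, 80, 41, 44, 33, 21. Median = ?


Sorted: 13, 21, 33, 41, 44, 80
n = 6 (even)
Middle values: 33 and 41
Median = (33+41)/2 = 37.0000

Median = 37.0000


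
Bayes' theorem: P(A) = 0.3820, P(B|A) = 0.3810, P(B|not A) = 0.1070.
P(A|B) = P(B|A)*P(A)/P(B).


P(B) = P(B|A)*P(A) + P(B|A')*P(A')
= 0.3810*0.3820 + 0.1070*0.6180
= 0.145542 + 0.066126 = 0.211668
P(A|B) = 0.145542/0.211668 = 0.6876

P(A|B) = 0.6876


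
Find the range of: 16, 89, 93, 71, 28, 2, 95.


Max = 95, Min = 2
Range = 95 - 2 = 93

Range = 93


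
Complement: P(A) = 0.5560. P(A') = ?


P(not A) = 1 - 0.5560 = 0.4440

P(not A) = 0.4440


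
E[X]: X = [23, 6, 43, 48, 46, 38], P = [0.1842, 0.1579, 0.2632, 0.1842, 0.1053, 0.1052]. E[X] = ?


E[X] = 23*0.1842 + 6*0.1579 + 43*0.2632 + 48*0.1842 + 46*0.1053 + 38*0.1052
= 4.2366 + 0.9474 + 11.3176 + 8.8416 + 4.8438 + 3.9976
= 34.1846

E[X] = 34.1846


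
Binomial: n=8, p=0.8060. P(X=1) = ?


C(8,1) = 8
p^1 = 0.806000
(1-p)^7 = 1.034218e-05
P = 8 * 0.806000 * 1.034218e-05 = 6.6686e-05

P(X=1) = 6.6686e-05


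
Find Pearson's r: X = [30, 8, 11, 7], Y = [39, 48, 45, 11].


Mean X = 14.0000, Mean Y = 35.7500
SD X = 9.354143, SD Y = 14.652218
Cov = 31.000000
r = 31.000000/(9.354143*14.652218) = 0.2262

r = 0.2262


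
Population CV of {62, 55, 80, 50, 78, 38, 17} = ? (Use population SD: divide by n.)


Mean = 54.2857
SD = 20.5546
CV = (20.5546/54.2857)*100 = 37.8637%

CV = 37.8637%


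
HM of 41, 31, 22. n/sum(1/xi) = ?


Sum of reciprocals = 1/41 + 1/31 + 1/22 = 0.102103
HM = 3/0.102103 = 29.3821

HM = 29.3821


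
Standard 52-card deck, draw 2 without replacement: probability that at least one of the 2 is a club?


P(at least one) = 1 - P(none)
P(none) = (39/52) × (38/51) = 0.558824
P(at least one) = 1 - 0.558824 = 0.4412

P = 0.4412


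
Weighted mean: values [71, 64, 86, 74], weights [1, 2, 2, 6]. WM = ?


Numerator = 71*1 + 64*2 + 86*2 + 74*6 = 815
Denominator = 1 + 2 + 2 + 6 = 11
WM = 815/11 = 74.0909

WM = 74.0909


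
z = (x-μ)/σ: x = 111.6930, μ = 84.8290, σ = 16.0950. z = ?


z = (111.6930 - 84.8290)/16.0950
= 26.8640/16.0950
= 1.6691

z = 1.6691


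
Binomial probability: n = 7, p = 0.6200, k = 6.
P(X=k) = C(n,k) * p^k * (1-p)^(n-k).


C(7,6) = 7
p^6 = 0.056800
(1-p)^1 = 0.380000
P = 7 * 0.056800 * 0.380000 = 0.1511

P(X=6) = 0.1511


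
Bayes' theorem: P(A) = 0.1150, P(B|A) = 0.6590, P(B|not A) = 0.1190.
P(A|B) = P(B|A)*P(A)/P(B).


P(B) = P(B|A)*P(A) + P(B|A')*P(A')
= 0.6590*0.1150 + 0.1190*0.8850
= 0.075785 + 0.105315 = 0.181100
P(A|B) = 0.075785/0.181100 = 0.4185

P(A|B) = 0.4185


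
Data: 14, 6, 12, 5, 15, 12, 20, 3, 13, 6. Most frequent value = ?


Frequencies: 3:1, 5:1, 6:2, 12:2, 13:1, 14:1, 15:1, 20:1
Max frequency = 2
Mode = 6, 12

Mode = 6, 12


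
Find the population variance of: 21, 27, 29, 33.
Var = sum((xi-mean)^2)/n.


Mean = 27.5000
Squared deviations: 42.2500, 0.2500, 2.2500, 30.2500
Sum = 75.0000
Variance = 75.0000/4 = 18.7500

Variance = 18.7500


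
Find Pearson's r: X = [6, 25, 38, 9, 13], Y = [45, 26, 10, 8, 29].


Mean X = 18.2000, Mean Y = 23.6000
SD X = 11.822013, SD Y = 13.573504
Cov = -79.720000
r = -79.720000/(11.822013*13.573504) = -0.4968

r = -0.4968


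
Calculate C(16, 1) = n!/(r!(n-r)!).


C(16,1) = 16!/(1! × 15!)
= 20922789888000/(1 × 1307674368000)
= 16

C(16,1) = 16


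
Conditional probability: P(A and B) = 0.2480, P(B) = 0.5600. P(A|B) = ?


P(A|B) = 0.2480/0.5600 = 0.4429

P(A|B) = 0.4429


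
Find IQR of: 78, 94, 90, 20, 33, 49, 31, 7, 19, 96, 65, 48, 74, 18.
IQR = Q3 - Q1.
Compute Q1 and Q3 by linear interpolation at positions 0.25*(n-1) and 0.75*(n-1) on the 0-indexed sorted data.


Sorted: 7, 18, 19, 20, 31, 33, 48, 49, 65, 74, 78, 90, 94, 96
Q1 (25th %ile) = 22.7500
Q3 (75th %ile) = 77.0000
IQR = 77.0000 - 22.7500 = 54.2500

IQR = 54.2500


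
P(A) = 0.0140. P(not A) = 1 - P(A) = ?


P(not A) = 1 - 0.0140 = 0.9860

P(not A) = 0.9860


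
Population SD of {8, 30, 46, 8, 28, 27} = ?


Mean = 24.5000
Variance = 175.9167
SD = sqrt(175.9167) = 13.2634

SD = 13.2634


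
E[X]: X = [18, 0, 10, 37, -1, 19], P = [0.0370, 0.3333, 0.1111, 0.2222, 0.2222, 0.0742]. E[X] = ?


E[X] = 18*0.0370 + 0*0.3333 + 10*0.1111 + 37*0.2222 - 1*0.2222 + 19*0.0742
= 0.6660 + 0 + 1.1110 + 8.2214 - 0.2222 + 1.4098
= 11.1860

E[X] = 11.1860


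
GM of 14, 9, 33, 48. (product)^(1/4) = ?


Product = 14 × 9 × 33 × 48 = 199584
GM = 199584^(1/4) = 21.1364

GM = 21.1364


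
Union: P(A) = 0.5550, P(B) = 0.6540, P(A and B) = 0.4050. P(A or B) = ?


P(A∪B) = 0.5550 + 0.6540 - 0.4050
= 1.2090 - 0.4050
= 0.8040

P(A∪B) = 0.8040


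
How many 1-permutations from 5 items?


P(5,1) = 5!/4!
= 120/24
= 5

P(5,1) = 5


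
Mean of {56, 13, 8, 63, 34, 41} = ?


Sum = 56 + 13 + 8 + 63 + 34 + 41 = 215
n = 6
Mean = 215/6 = 35.8333

Mean = 35.8333


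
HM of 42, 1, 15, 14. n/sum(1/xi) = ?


Sum of reciprocals = 1/42 + 1/1 + 1/15 + 1/14 = 1.161905
HM = 4/1.161905 = 3.4426

HM = 3.4426


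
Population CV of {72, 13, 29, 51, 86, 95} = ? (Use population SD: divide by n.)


Mean = 57.6667
SD = 29.6179
CV = (29.6179/57.6667)*100 = 51.3606%

CV = 51.3606%


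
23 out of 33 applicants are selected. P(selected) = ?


P = 23/33 = 0.6970

P = 0.6970


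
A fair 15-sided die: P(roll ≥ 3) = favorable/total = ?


Favorable outcomes (roll ≥ 3): 13
Total outcomes = 15
P = 13/15 = 0.8667

P = 0.8667


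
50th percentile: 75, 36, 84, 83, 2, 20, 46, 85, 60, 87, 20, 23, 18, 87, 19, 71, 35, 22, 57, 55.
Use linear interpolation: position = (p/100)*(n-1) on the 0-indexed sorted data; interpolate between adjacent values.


Sorted: 2, 18, 19, 20, 20, 22, 23, 35, 36, 46, 55, 57, 60, 71, 75, 83, 84, 85, 87, 87
n = 20
Index = 50/100 * 19 = 9.5000
Lower = data[9] = 46, Upper = data[10] = 55
P50 = 46 + 0.5000*(9) = 50.5000

P50 = 50.5000


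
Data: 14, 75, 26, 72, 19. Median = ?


Sorted: 14, 19, 26, 72, 75
n = 5 (odd)
Middle value = 26

Median = 26


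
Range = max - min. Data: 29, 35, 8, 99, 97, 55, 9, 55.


Max = 99, Min = 8
Range = 99 - 8 = 91

Range = 91


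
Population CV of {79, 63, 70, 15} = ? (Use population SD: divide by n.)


Mean = 56.7500
SD = 24.7626
CV = (24.7626/56.7500)*100 = 43.6346%

CV = 43.6346%


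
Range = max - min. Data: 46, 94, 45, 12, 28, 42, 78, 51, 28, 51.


Max = 94, Min = 12
Range = 94 - 12 = 82

Range = 82


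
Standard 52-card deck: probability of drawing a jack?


4 jacks in 52 cards
P = 4/52 = 0.0769

P = 0.0769


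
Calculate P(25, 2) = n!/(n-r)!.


P(25,2) = 25!/23!
= 15511210043330985984000000/25852016738884976640000
= 600

P(25,2) = 600


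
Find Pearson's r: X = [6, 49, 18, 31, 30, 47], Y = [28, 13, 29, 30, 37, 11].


Mean X = 30.1667, Mean Y = 24.6667
SD X = 15.115298, SD Y = 9.428090
Cov = -96.777778
r = -96.777778/(15.115298*9.428090) = -0.6791

r = -0.6791


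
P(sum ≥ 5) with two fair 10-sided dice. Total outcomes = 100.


Total outcomes = 10×10 = 100
Favorable (sum ≥ 5): 94
P = 94/100 = 0.9400

P = 0.9400


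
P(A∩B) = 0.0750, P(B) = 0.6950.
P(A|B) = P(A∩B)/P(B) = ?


P(A|B) = 0.0750/0.6950 = 0.1079

P(A|B) = 0.1079


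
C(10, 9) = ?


C(10,9) = 10!/(9! × 1!)
= 3628800/(362880 × 1)
= 10

C(10,9) = 10


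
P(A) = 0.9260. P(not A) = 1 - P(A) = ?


P(not A) = 1 - 0.9260 = 0.0740

P(not A) = 0.0740


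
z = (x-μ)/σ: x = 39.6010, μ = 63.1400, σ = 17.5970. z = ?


z = (39.6010 - 63.1400)/17.5970
= -23.5390/17.5970
= -1.3377

z = -1.3377


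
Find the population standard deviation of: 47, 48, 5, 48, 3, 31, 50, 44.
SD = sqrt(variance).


Mean = 34.5000
Variance = 340.7500
SD = sqrt(340.7500) = 18.4594

SD = 18.4594


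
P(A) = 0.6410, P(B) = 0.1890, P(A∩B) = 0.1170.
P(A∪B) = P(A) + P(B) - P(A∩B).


P(A∪B) = 0.6410 + 0.1890 - 0.1170
= 0.8300 - 0.1170
= 0.7130

P(A∪B) = 0.7130


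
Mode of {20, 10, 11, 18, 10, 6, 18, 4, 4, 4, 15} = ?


Frequencies: 4:3, 6:1, 10:2, 11:1, 15:1, 18:2, 20:1
Max frequency = 3
Mode = 4

Mode = 4


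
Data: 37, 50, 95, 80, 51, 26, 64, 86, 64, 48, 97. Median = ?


Sorted: 26, 37, 48, 50, 51, 64, 64, 80, 86, 95, 97
n = 11 (odd)
Middle value = 64

Median = 64


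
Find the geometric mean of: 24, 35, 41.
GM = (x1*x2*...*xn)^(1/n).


Product = 24 × 35 × 41 = 34440
GM = 34440^(1/3) = 32.5353

GM = 32.5353


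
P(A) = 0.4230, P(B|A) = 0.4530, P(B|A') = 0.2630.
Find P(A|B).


P(B) = P(B|A)*P(A) + P(B|A')*P(A')
= 0.4530*0.4230 + 0.2630*0.5770
= 0.191619 + 0.151751 = 0.343370
P(A|B) = 0.191619/0.343370 = 0.5581

P(A|B) = 0.5581


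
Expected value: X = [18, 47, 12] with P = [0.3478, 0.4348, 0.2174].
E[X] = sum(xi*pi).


E[X] = 18*0.3478 + 47*0.4348 + 12*0.2174
= 6.2604 + 20.4356 + 2.6088
= 29.3048

E[X] = 29.3048


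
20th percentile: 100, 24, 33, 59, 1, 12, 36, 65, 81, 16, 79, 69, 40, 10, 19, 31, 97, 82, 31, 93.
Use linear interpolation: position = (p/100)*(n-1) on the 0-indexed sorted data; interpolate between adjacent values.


Sorted: 1, 10, 12, 16, 19, 24, 31, 31, 33, 36, 40, 59, 65, 69, 79, 81, 82, 93, 97, 100
n = 20
Index = 20/100 * 19 = 3.8000
Lower = data[3] = 16, Upper = data[4] = 19
P20 = 16 + 0.8000*(3) = 18.4000

P20 = 18.4000


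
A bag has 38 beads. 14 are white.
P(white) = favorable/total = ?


P = 14/38 = 0.3684

P = 0.3684


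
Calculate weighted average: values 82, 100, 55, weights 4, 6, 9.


Numerator = 82*4 + 100*6 + 55*9 = 1423
Denominator = 4 + 6 + 9 = 19
WM = 1423/19 = 74.8947

WM = 74.8947


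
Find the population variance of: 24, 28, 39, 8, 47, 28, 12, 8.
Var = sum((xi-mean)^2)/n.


Mean = 24.2500
Squared deviations: 0.0625, 14.0625, 217.5625, 264.0625, 517.5625, 14.0625, 150.0625, 264.0625
Sum = 1441.5000
Variance = 1441.5000/8 = 180.1875

Variance = 180.1875


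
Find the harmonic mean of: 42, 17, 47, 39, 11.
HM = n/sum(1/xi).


Sum of reciprocals = 1/42 + 1/17 + 1/47 + 1/39 + 1/11 = 0.220460
HM = 5/0.220460 = 22.6799

HM = 22.6799
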